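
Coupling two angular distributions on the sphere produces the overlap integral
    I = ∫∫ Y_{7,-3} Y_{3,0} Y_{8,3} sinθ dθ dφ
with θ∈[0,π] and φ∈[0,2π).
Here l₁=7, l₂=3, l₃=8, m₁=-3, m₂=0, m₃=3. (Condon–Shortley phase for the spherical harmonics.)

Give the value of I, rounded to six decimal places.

Rules hold: Σm=0, L=18 even, 4≤8≤10.
N = 15·7·17 = 1785
Δ = 2!·12!·4!/19! = 1/5290740
Racah Σ t=0..2: t=0:+1/7257600 t=1:−1/2073600 t=2:+1/7257600 = -1/4838400
⇒ 3j(7 3 8; 0 0 0)² = 252/20995, sgn -1
Racah Σ t=0..2: t=0:+1/87091200 t=1:−1/8709120 t=2:+1/11612160 = -1/58060800
⇒ 3j(7 3 8; -3 0 3)² = 99/117572, sgn +1
4πI² = N·(3j₀)²·(3jₘ)² = 18711/1037153
I = -1·√(0.0180407/4π) = -0.03788979

-0.037890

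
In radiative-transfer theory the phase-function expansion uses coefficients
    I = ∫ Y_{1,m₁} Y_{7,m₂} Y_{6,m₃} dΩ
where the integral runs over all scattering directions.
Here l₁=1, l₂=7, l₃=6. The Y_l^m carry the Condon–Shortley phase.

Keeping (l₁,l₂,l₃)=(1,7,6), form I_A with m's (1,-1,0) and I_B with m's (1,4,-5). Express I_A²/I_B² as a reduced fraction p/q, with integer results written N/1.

l's match ⇒ only the (l;m) 3-j factors differ between A and B.
A: triangle coeff Δ(1,7,6) = 1/1365; Σ_t [0,0]: t=0:+1/1036800 = 1/1036800; (3j)²=4/195 [(1 7 6; 1 -1 0)], sign=+1
B: triangle coeff Δ(1,7,6) = 1/1365; Σ_t [0,0]: t=0:+1/79833600 = 1/79833600; (3j)²=1/455 [(1 7 6; 1 4 -5)], sign=-1
I_A²/I_B² = (4/195)/(1/455) = 28/3

28/3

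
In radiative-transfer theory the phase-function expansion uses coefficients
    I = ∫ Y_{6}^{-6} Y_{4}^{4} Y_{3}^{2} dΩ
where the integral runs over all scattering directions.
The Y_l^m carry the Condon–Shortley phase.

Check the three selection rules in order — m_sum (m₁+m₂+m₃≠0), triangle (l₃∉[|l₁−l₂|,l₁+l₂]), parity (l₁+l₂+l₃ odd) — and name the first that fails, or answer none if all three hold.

parity

m₁+m₂+m₃ = -6 + 4 + 2 = 0  ✓
triangle: |6−4|=2 ≤ l₃=3 ≤ 6+4=10  ✓
parity: l₁+l₂+l₃ = 13 is odd  ✗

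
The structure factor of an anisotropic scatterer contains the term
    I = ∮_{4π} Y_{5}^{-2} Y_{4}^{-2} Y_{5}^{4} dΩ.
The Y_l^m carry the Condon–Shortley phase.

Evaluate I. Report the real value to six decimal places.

0.118854

Rules hold: Σm=0, L=14 even, 1≤5≤9.
N = 11·9·11 = 1089
Δ = 4!·6!·4!/15! = 1/3153150
Racah Σ t=0..4: t=0:+1/69120 t=1:−1/1728 t=2:+1/576 t=3:−1/1728 t=4:+1/69120 = 7/11520
⇒ 3j(5 4 5; 0 0 0)² = 2/143, sgn -1
Racah Σ t=1..2: t=1:−1/25920 t=2:+1/11520 = 1/20736
⇒ 3j(5 4 5; -2 -2 4)² = 5/429, sgn -1
4πI² = N·(3j₀)²·(3jₘ)² = 30/169
I = +1·√(0.177515/4π) = 0.11885360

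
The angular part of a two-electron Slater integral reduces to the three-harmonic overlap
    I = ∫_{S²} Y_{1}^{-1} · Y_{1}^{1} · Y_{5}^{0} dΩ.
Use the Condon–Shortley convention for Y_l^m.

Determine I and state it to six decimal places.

triangle: need 0≤l₃≤2, have 5; I=0

0.000000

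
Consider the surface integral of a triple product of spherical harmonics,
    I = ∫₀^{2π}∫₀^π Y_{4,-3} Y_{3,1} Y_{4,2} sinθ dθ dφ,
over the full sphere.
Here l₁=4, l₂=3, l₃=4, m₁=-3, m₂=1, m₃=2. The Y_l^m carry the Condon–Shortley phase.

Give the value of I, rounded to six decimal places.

L=11 odd ⇒ parity kills the (l;000) factor ⇒ I = 0

0.000000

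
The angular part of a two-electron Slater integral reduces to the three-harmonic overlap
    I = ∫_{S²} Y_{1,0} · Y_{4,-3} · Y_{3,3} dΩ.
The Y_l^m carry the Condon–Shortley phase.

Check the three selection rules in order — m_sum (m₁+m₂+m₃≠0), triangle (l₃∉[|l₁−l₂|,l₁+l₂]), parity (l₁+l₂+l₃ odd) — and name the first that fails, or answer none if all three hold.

none

azimuthal sum: 0 − 3 + 3 = 0  ✓
3 ≤ 3 ≤ 5 (triangle on l)  ✓
L = 1 + 4 + 3 = 8 (even)  ✓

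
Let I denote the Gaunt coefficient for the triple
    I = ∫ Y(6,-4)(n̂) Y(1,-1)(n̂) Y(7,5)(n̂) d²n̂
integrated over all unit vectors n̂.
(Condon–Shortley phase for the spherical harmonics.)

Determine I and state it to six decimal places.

m-sum 0 ✓  L=14 even ✓  5≤7≤7 ✓
Π(2lᵢ+1) = 13×3×15 = 585
triangle coeff Δ(6,1,7) = 1/1365
Σ_t [0,0]: t=0:+1/518400 = 1/518400
(3j)²=7/195 [(6 1 7; 0 0 0)], sign=-1
Σ_t [0,0]: t=0:+1/14515200 = 1/14515200
(3j)²=22/455 [(6 1 7; -4 -1 5)], sign=+1
⇒ 4πI² = 66/65
I = (-1)√(66/65/(4π)) = -0.28425647

-0.284256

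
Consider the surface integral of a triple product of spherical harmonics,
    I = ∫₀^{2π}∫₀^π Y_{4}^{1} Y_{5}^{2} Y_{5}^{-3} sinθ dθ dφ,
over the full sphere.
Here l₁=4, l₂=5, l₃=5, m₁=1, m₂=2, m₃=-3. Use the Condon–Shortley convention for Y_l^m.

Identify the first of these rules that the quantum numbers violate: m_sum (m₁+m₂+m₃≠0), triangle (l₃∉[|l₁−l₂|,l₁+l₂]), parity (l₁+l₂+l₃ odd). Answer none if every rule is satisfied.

azimuthal sum: 1 + 2 − 3 = 0  ✓
1 ≤ 5 ≤ 9 (triangle on l)  ✓
L = 4 + 5 + 5 = 14 (even)  ✓

none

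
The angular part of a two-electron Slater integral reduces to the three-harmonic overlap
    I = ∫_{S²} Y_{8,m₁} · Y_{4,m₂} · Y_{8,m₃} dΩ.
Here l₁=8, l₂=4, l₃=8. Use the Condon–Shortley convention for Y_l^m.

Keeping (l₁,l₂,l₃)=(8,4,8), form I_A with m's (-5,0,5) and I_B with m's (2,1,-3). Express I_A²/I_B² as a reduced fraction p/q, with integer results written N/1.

507/440

Shared (l₁,l₂,l₃)=(8,4,8): N and (l;000)² cancel in I_A²/I_B².
A: Δ = 4!·12!·4!/21! = 1/185175900; Racah Σ t=1..4: t=1:−1/17244057600 t=2:+1/638668800 t=3:−1/261273600 t=4:+1/1254113280 = -1/656916480; ⇒ 3j(8 4 8; -5 0 5)² = 13/1292, sgn +1
B: Δ = 4!·12!·4!/21! = 1/185175900; Racah Σ t=1..4: t=1:−1/87091200 t=2:+1/23224320 t=3:−1/52254720 t=4:+1/1045094400 = 1/74649600; ⇒ 3j(8 4 8; 2 1 -3)² = 110/12597, sgn -1
I_A²/I_B² = (13/1292)/(110/12597) = 507/440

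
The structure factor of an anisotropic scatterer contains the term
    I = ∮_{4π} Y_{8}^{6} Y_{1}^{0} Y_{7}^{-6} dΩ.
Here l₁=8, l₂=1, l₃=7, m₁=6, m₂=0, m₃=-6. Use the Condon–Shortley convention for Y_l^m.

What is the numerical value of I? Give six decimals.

0.161907

Rules hold: Σm=0, L=16 even, 7≤7≤9.
N = 17·3·15 = 765
Δ = 2!·14!·0!/17! = 1/2040
Racah Σ t=1..1: t=1:−1/25401600 = -1/25401600
⇒ 3j(8 1 7; 0 0 0)² = 8/255, sgn +1
Racah Σ t=1..1: t=1:−1/6227020800 = -1/6227020800
⇒ 3j(8 1 7; 6 0 -6)² = 7/510, sgn +1
4πI² = N·(3j₀)²·(3jₘ)² = 28/85
I = +1·√(0.329412/4π) = 0.16190663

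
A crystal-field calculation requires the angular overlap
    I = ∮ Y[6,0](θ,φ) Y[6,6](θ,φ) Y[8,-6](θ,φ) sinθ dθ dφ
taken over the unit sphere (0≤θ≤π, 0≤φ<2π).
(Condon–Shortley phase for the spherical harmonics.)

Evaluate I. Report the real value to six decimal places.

m-sum 0 ✓  L=20 even ✓  0≤8≤12 ✓
Π(2lᵢ+1) = 13×13×17 = 2873
triangle coeff Δ(6,6,8) = 1/1309458150
Σ_t [0,4]: t=0:+1/49766400 t=1:−1/3110400 t=2:+1/1327104 t=3:−1/3110400 t=4:+1/49766400 = 1/6635520
(3j)²=350/46189 [(6 6 8; 0 0 0)], sign=+1
Σ_t [4,4]: t=4:+1/1393459200 = 1/1393459200
(3j)²=11/646 [(6 6 8; 0 6 -6)], sign=+1
⇒ 4πI² = 2275/6137
I = (+1)√(2275/6137/(4π)) = 0.17175433

0.171754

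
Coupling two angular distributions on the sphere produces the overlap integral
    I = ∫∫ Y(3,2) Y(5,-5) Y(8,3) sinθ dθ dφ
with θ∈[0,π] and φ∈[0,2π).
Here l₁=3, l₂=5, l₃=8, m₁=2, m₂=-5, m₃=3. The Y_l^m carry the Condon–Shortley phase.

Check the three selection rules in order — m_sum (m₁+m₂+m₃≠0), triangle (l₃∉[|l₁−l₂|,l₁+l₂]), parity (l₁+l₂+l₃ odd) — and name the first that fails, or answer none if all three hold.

none

azimuthal sum: 2 − 5 + 3 = 0  ✓
2 ≤ 8 ≤ 8 (triangle on l)  ✓
L = 3 + 5 + 8 = 16 (even)  ✓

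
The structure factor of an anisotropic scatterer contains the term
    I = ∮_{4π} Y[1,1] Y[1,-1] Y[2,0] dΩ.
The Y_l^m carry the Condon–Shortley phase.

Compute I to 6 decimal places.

Checks pass: Σm=0; 4 even; l₃=2∈[0,2].
(2·1+1)(2·1+1)(2·2+1) = 45
Δ: 0! 2! 2! / 5! → 1/30
sum: t=0:+1/1 = 1/1
3j²(1 1 2; 0 0 0) = Δ·Π!·Σ² = 2/15  (sign +1)
sum: t=0:+1/4 = 1/4
3j²(1 1 2; 1 -1 0) = Δ·Π!·Σ² = 1/30  (sign +1)
combine: 4πI² = 45·2/15·1/30 = 1/5
take √, sign +1: I = 0.12615663

0.126157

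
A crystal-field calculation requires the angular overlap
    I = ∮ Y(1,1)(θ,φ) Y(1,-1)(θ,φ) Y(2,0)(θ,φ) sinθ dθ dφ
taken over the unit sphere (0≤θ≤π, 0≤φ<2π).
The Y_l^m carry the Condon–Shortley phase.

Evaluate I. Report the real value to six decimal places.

Rules hold: Σm=0, L=4 even, 0≤2≤2.
N = 3·3·5 = 45
Δ = 0!·2!·2!/5! = 1/30
Racah Σ t=0..0: t=0:+1/1 = 1/1
⇒ 3j(1 1 2; 0 0 0)² = 2/15, sgn +1
Racah Σ t=0..0: t=0:+1/4 = 1/4
⇒ 3j(1 1 2; 1 -1 0)² = 1/30, sgn +1
4πI² = N·(3j₀)²·(3jₘ)² = 1/5
I = +1·√(0.2/4π) = 0.12615663

0.126157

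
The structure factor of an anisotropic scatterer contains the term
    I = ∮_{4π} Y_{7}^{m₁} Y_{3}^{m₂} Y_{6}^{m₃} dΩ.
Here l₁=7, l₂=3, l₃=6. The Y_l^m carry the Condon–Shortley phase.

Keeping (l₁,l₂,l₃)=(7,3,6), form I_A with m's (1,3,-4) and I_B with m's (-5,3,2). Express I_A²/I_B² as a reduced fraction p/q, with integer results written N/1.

5/22

Same 7,3,6: normalisation and zero-m 3j drop out of the ratio.
A: Δ: 4! 10! 2! / 17! → 1/2042040; sum: t=4:+1/3870720 = 1/3870720; 3j²(7 3 6; 1 3 -4) = Δ·Π!·Σ² = 675/136136  (sign +1)
B: Δ: 4! 10! 2! / 17! → 1/2042040; sum: t=4:+1/3870720 = 1/3870720; 3j²(7 3 6; -5 3 2) = Δ·Π!·Σ² = 135/6188  (sign +1)
I_A²/I_B² = (675/136136)/(135/6188) = 5/22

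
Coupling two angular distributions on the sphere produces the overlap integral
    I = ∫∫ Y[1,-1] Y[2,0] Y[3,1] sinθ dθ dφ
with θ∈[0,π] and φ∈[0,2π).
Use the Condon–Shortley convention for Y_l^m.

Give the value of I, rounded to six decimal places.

Rules hold: Σm=0, L=6 even, 1≤3≤3.
N = 3·5·7 = 105
Δ = 0!·2!·4!/7! = 1/105
Racah Σ t=0..0: t=0:+1/4 = 1/4
⇒ 3j(1 2 3; 0 0 0)² = 3/35, sgn -1
Racah Σ t=0..0: t=0:+1/8 = 1/8
⇒ 3j(1 2 3; -1 0 1)² = 2/35, sgn +1
4πI² = N·(3j₀)²·(3jₘ)² = 18/35
I = -1·√(0.514286/4π) = -0.20230066

-0.202301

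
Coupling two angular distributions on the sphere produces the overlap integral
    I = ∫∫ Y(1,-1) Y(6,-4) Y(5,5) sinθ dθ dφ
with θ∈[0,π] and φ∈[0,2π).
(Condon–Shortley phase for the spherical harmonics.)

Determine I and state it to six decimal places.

Checks pass: Σm=0; 12 even; l₃=5∈[5,7].
(2·1+1)(2·6+1)(2·5+1) = 429
Δ: 2! 0! 10! / 13! → 1/858
sum: t=1:−1/14400 = -1/14400
3j²(1 6 5; 0 0 0) = Δ·Π!·Σ² = 6/143  (sign +1)
sum: t=2:+1/7257600 = 1/7257600
3j²(1 6 5; -1 -4 5) = Δ·Π!·Σ² = 1/858  (sign +1)
combine: 4πI² = 429·6/143·1/858 = 3/143
take √, sign +1: I = 0.04085899

0.040859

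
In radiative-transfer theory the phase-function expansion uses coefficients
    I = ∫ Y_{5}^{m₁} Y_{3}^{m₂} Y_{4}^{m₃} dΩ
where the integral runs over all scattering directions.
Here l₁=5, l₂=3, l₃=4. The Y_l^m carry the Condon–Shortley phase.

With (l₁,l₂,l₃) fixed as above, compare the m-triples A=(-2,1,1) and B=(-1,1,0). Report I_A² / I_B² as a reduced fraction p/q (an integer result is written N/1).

l's match ⇒ only the (l;m) 3-j factors differ between A and B.
A: triangle coeff Δ(5,3,4) = 1/180180; Σ_t [2,4]: t=2:+1/960 t=3:−1/288 t=4:+1/1728 = -1/540; (3j)²=128/6435 [(5 3 4; -2 1 1)], sign=+1
B: triangle coeff Δ(5,3,4) = 1/180180; Σ_t [2,4]: t=2:+1/384 t=3:−1/216 t=4:+1/2304 = -11/6912; (3j)²=11/1638 [(5 3 4; -1 1 0)], sign=-1
I_A²/I_B² = (128/6435)/(11/1638) = 1792/605

1792/605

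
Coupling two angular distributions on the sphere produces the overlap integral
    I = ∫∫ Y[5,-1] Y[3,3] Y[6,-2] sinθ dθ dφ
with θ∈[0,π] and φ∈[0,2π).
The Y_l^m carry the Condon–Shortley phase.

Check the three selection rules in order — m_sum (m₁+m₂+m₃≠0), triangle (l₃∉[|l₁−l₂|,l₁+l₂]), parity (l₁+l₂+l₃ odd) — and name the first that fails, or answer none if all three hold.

Σmᵢ = 0  ✓
l₃∈[|l₁−l₂|,l₁+l₂]=[2,8], have l₃=6  ✓
Σlᵢ = 14 ⇒ even  ✓

none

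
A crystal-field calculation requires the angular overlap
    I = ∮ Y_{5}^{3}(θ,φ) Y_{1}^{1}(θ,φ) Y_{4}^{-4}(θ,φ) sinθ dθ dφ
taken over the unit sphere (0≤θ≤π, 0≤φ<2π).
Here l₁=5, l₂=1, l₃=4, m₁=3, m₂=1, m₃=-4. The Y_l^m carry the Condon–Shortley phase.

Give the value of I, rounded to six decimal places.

-0.049106

m-sum 0 ✓  L=10 even ✓  4≤4≤6 ✓
Π(2lᵢ+1) = 11×3×9 = 297
triangle coeff Δ(5,1,4) = 1/495
Σ_t [1,1]: t=1:−1/576 = -1/576
(3j)²=5/99 [(5 1 4; 0 0 0)], sign=-1
Σ_t [2,2]: t=2:+1/80640 = 1/80640
(3j)²=1/495 [(5 1 4; 3 1 -4)], sign=+1
⇒ 4πI² = 1/33
I = (-1)√(1/33/(4π)) = -0.04910640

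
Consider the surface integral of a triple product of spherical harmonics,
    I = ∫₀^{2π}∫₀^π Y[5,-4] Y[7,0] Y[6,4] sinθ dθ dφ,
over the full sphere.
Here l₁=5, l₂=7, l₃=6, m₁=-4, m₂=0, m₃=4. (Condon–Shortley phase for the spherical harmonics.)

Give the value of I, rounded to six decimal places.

0.150533

Checks pass: Σm=0; 18 even; l₃=6∈[2,12].
(2·5+1)(2·7+1)(2·6+1) = 2145
Δ: 6! 4! 8! / 19! → 1/174594420
sum: t=1:−1/4147200 t=2:+1/207360 t=3:−1/82944 t=4:+1/207360 t=5:−1/4147200 = -1/345600
3j²(5 7 6; 0 0 0) = Δ·Π!·Σ² = 420/46189  (sign -1)
sum: t=5:−1/4147200 t=6:+1/21772800 = -17/87091200
3j²(5 7 6; -4 0 4) = Δ·Π!·Σ² = 119/8151  (sign -1)
combine: 4πI² = 2145·420/46189·119/8151 = 14700/51623
take √, sign +1: I = 0.15053314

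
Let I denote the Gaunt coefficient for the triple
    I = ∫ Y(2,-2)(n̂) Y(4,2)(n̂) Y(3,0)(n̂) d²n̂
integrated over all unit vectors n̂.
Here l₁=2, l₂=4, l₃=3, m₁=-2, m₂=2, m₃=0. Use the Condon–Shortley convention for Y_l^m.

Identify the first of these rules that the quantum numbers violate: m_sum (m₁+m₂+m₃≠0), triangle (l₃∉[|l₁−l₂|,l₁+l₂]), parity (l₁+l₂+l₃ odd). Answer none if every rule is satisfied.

azimuthal sum: -2 + 2 + 0 = 0  ✓
2 ≤ 3 ≤ 6 (triangle on l)  ✓
L = 2 + 4 + 3 = 9 (odd)  ✗

parity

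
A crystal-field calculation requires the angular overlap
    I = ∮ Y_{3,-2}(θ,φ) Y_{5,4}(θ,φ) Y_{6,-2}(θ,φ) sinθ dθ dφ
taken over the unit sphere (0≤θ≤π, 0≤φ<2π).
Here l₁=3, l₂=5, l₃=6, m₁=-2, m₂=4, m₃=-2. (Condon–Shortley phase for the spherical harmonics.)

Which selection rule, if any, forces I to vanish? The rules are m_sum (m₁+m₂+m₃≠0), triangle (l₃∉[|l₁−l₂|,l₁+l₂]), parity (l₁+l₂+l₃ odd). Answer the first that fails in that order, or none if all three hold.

none

m₁+m₂+m₃ = -2 + 4 − 2 = 0  ✓
triangle: |3−5|=2 ≤ l₃=6 ≤ 3+5=8  ✓
parity: l₁+l₂+l₃ = 14 is even  ✓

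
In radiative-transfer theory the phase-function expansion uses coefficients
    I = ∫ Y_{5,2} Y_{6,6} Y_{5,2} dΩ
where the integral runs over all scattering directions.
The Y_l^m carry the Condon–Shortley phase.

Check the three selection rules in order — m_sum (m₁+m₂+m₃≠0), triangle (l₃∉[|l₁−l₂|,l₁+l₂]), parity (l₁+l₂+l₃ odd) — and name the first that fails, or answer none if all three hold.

Σmᵢ = 10  ✗
l₃∈[|l₁−l₂|,l₁+l₂]=[1,11], have l₃=5
Σlᵢ = 16 ⇒ even

m_sum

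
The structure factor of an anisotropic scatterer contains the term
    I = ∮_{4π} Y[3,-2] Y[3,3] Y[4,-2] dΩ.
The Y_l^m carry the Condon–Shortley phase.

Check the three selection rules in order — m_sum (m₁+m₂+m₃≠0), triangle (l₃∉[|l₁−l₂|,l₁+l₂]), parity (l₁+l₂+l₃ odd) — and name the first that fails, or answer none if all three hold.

m_sum

azimuthal sum: -2 + 3 − 2 = -1  ✗
0 ≤ 4 ≤ 6 (triangle on l)
L = 3 + 3 + 4 = 10 (even)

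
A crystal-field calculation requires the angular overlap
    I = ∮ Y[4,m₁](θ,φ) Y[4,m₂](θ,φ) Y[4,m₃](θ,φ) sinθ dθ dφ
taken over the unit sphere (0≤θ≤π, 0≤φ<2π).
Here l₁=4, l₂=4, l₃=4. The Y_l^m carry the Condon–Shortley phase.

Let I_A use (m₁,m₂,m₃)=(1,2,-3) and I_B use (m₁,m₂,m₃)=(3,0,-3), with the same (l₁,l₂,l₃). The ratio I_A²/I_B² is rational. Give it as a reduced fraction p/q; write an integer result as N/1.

10/63

l's match ⇒ only the (l;m) 3-j factors differ between A and B.
A: triangle coeff Δ(4,4,4) = 1/450450; Σ_t [2,3]: t=2:+1/576 t=3:−1/864 = 1/1728; (3j)²=5/1287 [(4 4 4; 1 2 -3)], sign=-1
B: triangle coeff Δ(4,4,4) = 1/450450; Σ_t [0,1]: t=0:+1/3456 t=1:−1/864 = -1/1152; (3j)²=7/286 [(4 4 4; 3 0 -3)], sign=+1
I_A²/I_B² = (5/1287)/(7/286) = 10/63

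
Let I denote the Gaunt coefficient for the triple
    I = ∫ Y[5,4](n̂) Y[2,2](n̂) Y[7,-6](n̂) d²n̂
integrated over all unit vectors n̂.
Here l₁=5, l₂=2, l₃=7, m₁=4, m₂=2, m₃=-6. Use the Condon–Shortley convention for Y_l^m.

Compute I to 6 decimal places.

m-sum 0 ✓  L=14 even ✓  3≤7≤7 ✓
Π(2lᵢ+1) = 11×5×15 = 825
triangle coeff Δ(5,2,7) = 1/15015
Σ_t [0,0]: t=0:+1/57600 = 1/57600
(3j)²=21/715 [(5 2 7; 0 0 0)], sign=-1
Σ_t [0,0]: t=0:+1/8709120 = 1/8709120
(3j)²=1/21 [(5 2 7; 4 2 -6)], sign=-1
⇒ 4πI² = 15/13
I = (+1)√(15/13/(4π)) = 0.30301841

0.303018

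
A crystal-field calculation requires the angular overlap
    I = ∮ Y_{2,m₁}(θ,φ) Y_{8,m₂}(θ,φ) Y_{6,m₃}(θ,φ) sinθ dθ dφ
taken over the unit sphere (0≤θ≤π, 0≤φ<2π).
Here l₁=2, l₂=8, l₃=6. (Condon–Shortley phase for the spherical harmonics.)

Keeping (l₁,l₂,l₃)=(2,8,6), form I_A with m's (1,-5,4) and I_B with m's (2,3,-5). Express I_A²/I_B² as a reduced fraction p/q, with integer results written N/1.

858/5

Same 2,8,6: normalisation and zero-m 3j drop out of the ratio.
A: Δ: 4! 0! 12! / 17! → 1/30940; sum: t=1:−1/43545600 = -1/43545600; 3j²(2 8 6; 1 -5 4) = Δ·Π!·Σ² = 33/1190  (sign -1)
B: Δ: 4! 0! 12! / 17! → 1/30940; sum: t=0:+1/958003200 = 1/958003200; 3j²(2 8 6; 2 3 -5) = Δ·Π!·Σ² = 1/6188  (sign -1)
I_A²/I_B² = (33/1190)/(1/6188) = 858/5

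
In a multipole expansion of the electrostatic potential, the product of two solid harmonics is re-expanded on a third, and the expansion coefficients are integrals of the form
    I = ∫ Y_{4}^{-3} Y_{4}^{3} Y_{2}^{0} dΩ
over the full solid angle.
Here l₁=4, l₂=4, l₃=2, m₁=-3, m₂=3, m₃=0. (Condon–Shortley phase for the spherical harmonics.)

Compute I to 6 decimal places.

0.057344

Rules hold: Σm=0, L=10 even, 0≤2≤8.
N = 9·9·5 = 405
Δ = 6!·2!·2!/11! = 1/13860
Racah Σ t=2..4: t=2:+1/192 t=3:−1/36 t=4:+1/192 = -5/288
⇒ 3j(4 4 2; 0 0 0)² = 20/693, sgn -1
Racah Σ t=5..6: t=5:−1/480 t=6:+1/720 = -1/1440
⇒ 3j(4 4 2; -3 3 0)² = 7/1980, sgn -1
4πI² = N·(3j₀)²·(3jₘ)² = 5/121
I = +1·√(0.0413223/4π) = 0.05734392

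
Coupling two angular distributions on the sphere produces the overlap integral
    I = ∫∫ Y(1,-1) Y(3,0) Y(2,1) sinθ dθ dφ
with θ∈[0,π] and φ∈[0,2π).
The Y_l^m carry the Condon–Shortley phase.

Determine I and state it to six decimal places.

Checks pass: Σm=0; 6 even; l₃=2∈[2,4].
(2·1+1)(2·3+1)(2·2+1) = 105
Δ: 2! 0! 4! / 7! → 1/105
sum: t=1:−1/4 = -1/4
3j²(1 3 2; 0 0 0) = Δ·Π!·Σ² = 3/35  (sign -1)
sum: t=2:+1/12 = 1/12
3j²(1 3 2; -1 0 1) = Δ·Π!·Σ² = 1/35  (sign -1)
combine: 4πI² = 105·3/35·1/35 = 9/35
take √, sign +1: I = 0.14304817

0.143048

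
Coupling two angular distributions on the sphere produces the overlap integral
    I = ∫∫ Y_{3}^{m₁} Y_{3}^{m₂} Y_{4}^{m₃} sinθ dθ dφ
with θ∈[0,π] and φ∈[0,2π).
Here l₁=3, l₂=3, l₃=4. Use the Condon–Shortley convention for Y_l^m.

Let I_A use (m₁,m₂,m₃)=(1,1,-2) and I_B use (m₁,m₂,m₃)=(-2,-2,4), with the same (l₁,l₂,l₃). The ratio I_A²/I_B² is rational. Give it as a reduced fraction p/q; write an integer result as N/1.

4/7

l's match ⇒ only the (l;m) 3-j factors differ between A and B.
A: triangle coeff Δ(3,3,4) = 1/34650; Σ_t [0,2]: t=0:+1/192 t=1:−1/36 t=2:+1/192 = -5/288; (3j)²=20/693 [(3 3 4; 1 1 -2)], sign=-1
B: triangle coeff Δ(3,3,4) = 1/34650; Σ_t [1,1]: t=1:−1/576 = -1/576; (3j)²=5/99 [(3 3 4; -2 -2 4)], sign=-1
I_A²/I_B² = (20/693)/(5/99) = 4/7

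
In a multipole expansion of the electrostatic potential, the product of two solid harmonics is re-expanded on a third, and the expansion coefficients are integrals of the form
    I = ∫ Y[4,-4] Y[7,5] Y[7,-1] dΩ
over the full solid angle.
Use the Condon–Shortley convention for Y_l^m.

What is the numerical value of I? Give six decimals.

-0.118882

Checks pass: Σm=0; 18 even; l₃=7∈[3,11].
(2·4+1)(2·7+1)(2·7+1) = 2025
Δ: 4! 4! 10! / 19! → 1/58198140
sum: t=0:+1/17418240 t=1:−1/622080 t=2:+1/230400 t=3:−1/622080 t=4:+1/17418240 = 1/806400
3j²(4 7 7; 0 0 0) = Δ·Π!·Σ² = 2268/230945  (sign -1)
sum: t=4:+1/46448640 = 1/46448640
3j²(4 7 7; -4 5 -1) = Δ·Π!·Σ² = 75/8398  (sign +1)
combine: 4πI² = 2025·2268/230945·75/8398 = 34445250/193947611
take √, sign -1: I = -0.11888239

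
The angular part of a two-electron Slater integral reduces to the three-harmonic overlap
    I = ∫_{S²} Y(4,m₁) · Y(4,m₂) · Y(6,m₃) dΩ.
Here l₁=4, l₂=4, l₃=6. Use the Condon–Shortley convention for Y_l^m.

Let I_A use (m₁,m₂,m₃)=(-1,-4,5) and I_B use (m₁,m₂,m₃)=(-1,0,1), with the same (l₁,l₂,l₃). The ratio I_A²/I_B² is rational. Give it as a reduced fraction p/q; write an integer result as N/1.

132/35

l's match ⇒ only the (l;m) 3-j factors differ between A and B.
A: triangle coeff Δ(4,4,6) = 1/1261260; Σ_t [0,0]: t=0:+1/172800 = 1/172800; (3j)²=2/65 [(4 4 6; -1 -4 5)], sign=-1
B: triangle coeff Δ(4,4,6) = 1/1261260; Σ_t [0,2]: t=0:+1/11520 t=1:−1/1728 t=2:+1/3456 = -7/34560; (3j)²=7/858 [(4 4 6; -1 0 1)], sign=+1
I_A²/I_B² = (2/65)/(7/858) = 132/35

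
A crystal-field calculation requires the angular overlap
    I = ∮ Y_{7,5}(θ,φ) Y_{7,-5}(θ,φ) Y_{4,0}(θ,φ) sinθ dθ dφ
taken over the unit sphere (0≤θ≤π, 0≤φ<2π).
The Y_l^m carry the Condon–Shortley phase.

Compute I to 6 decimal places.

Checks pass: Σm=0; 18 even; l₃=4∈[0,14].
(2·7+1)(2·7+1)(2·4+1) = 2025
Δ: 10! 4! 4! / 19! → 1/58198140
sum: t=3:−1/17418240 t=4:+1/622080 t=5:−1/230400 t=6:+1/622080 t=7:−1/17418240 = -1/806400
3j²(7 7 4; 0 0 0) = Δ·Π!·Σ² = 2268/230945  (sign -1)
sum: t=0:+1/58060800 t=1:−1/13063680 t=2:+1/46448640 = -79/2090188800
3j²(7 7 4; 5 -5 0) = Δ·Π!·Σ² = 68651/5290740  (sign -1)
combine: 4πI² = 2025·2268/230945·68651/5290740 = 4549689/17631601
take √, sign +1: I = 0.14329797

0.143298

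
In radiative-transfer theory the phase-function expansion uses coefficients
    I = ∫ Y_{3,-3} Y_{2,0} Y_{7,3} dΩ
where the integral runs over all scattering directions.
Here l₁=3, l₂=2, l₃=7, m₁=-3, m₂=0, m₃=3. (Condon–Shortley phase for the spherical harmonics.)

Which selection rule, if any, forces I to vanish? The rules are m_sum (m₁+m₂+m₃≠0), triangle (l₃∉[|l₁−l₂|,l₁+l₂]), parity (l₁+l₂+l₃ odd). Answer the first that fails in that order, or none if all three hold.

triangle

m₁+m₂+m₃ = -3 + 0 + 3 = 0  ✓
triangle: |3−2|=1 ≤ l₃=7 ≤ 3+2=5  ✗
parity: l₁+l₂+l₃ = 12 is even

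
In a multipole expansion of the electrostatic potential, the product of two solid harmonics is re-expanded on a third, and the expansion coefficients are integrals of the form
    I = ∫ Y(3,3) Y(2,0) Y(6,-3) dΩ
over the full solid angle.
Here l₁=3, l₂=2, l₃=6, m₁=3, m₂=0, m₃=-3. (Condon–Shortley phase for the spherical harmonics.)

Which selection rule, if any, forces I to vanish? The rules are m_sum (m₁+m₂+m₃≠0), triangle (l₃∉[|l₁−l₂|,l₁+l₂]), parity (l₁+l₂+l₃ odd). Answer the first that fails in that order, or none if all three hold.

Σmᵢ = 0  ✓
l₃∈[|l₁−l₂|,l₁+l₂]=[1,5], have l₃=6  ✗
Σlᵢ = 11 ⇒ odd

triangle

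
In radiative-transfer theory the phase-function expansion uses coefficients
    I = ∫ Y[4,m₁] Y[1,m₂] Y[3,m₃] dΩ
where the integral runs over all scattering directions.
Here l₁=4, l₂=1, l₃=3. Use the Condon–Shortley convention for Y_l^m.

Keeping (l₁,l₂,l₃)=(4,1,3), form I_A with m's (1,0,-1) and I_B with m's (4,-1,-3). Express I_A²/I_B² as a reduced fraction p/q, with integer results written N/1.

l's match ⇒ only the (l;m) 3-j factors differ between A and B.
A: triangle coeff Δ(4,1,3) = 1/252; Σ_t [1,1]: t=1:−1/48 = -1/48; (3j)²=5/84 [(4 1 3; 1 0 -1)], sign=-1
B: triangle coeff Δ(4,1,3) = 1/252; Σ_t [0,0]: t=0:+1/1440 = 1/1440; (3j)²=1/9 [(4 1 3; 4 -1 -3)], sign=+1
I_A²/I_B² = (5/84)/(1/9) = 15/28

15/28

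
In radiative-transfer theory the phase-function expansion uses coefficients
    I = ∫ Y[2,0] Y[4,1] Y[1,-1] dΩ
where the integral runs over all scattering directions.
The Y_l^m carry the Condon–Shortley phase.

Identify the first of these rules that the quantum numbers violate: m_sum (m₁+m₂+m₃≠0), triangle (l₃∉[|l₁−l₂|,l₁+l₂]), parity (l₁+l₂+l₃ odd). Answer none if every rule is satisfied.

azimuthal sum: 0 + 1 − 1 = 0  ✓
2 ≤ 1 ≤ 6 (triangle on l)  ✗
L = 2 + 4 + 1 = 7 (odd)

triangle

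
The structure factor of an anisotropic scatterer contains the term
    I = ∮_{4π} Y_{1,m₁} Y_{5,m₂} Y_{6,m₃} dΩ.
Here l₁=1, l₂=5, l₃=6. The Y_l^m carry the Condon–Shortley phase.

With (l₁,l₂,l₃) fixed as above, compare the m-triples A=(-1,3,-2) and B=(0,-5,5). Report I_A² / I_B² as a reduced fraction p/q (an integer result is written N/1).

l's match ⇒ only the (l;m) 3-j factors differ between A and B.
A: triangle coeff Δ(1,5,6) = 1/858; Σ_t [0,0]: t=0:+1/161280 = 1/161280; (3j)²=1/143 [(1 5 6; -1 3 -2)], sign=+1
B: triangle coeff Δ(1,5,6) = 1/858; Σ_t [0,0]: t=0:+1/3628800 = 1/3628800; (3j)²=1/78 [(1 5 6; 0 -5 5)], sign=-1
I_A²/I_B² = (1/143)/(1/78) = 6/11

6/11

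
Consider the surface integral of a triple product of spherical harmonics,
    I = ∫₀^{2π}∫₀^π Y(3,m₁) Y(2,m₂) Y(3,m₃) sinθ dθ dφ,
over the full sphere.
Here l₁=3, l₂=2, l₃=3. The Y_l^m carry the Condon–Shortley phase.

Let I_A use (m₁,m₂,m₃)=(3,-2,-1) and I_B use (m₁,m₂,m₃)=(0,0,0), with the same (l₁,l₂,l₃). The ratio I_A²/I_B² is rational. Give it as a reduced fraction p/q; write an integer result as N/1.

Same 3,2,3: normalisation and zero-m 3j drop out of the ratio.
A: Δ: 2! 4! 2! / 9! → 1/3780; sum: t=0:+1/96 = 1/96; 3j²(3 2 3; 3 -2 -1) = Δ·Π!·Σ² = 1/42  (sign +1)
B: Δ: 2! 4! 2! / 9! → 1/3780; sum: t=0:+1/24 t=1:−1/4 t=2:+1/24 = -1/6; 3j²(3 2 3; 0 0 0) = Δ·Π!·Σ² = 4/105  (sign +1)
I_A²/I_B² = (1/42)/(4/105) = 5/8

5/8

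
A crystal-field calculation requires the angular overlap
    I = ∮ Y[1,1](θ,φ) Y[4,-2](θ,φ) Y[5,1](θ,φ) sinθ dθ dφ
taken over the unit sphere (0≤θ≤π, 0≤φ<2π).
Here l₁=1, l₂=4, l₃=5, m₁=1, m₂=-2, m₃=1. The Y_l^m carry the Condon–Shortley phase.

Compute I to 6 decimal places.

Rules hold: Σm=0, L=10 even, 3≤5≤5.
N = 3·9·11 = 297
Δ = 0!·2!·8!/11! = 1/495
Racah Σ t=0..0: t=0:+1/576 = 1/576
⇒ 3j(1 4 5; 0 0 0)² = 5/99, sgn -1
Racah Σ t=0..0: t=0:+1/2880 = 1/2880
⇒ 3j(1 4 5; 1 -2 1)² = 2/165, sgn +1
4πI² = N·(3j₀)²·(3jₘ)² = 2/11
I = -1·√(0.181818/4π) = -0.12028562

-0.120286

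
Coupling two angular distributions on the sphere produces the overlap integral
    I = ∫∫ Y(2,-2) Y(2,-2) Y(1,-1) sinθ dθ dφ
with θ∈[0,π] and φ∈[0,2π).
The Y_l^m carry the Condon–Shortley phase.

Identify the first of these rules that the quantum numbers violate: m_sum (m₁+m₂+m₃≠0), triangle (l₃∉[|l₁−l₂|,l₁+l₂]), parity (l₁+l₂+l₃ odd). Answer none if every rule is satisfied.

m_sum

Σmᵢ = -5  ✗
l₃∈[|l₁−l₂|,l₁+l₂]=[0,4], have l₃=1
Σlᵢ = 5 ⇒ odd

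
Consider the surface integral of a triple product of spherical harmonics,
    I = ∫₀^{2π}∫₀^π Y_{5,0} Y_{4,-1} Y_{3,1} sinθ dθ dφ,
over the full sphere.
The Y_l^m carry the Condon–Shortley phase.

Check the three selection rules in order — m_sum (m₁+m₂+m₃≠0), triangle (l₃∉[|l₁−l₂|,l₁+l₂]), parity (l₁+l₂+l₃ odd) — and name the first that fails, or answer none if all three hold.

none

Σmᵢ = 0  ✓
l₃∈[|l₁−l₂|,l₁+l₂]=[1,9], have l₃=3  ✓
Σlᵢ = 12 ⇒ even  ✓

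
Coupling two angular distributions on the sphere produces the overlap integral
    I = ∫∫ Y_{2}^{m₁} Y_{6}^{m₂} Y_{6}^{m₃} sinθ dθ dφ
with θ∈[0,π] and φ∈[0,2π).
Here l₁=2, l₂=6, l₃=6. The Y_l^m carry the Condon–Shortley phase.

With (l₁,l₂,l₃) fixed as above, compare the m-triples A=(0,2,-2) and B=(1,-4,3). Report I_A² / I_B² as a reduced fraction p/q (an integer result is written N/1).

Shared (l₁,l₂,l₃)=(2,6,6): N and (l;000)² cancel in I_A²/I_B².
A: Δ = 2!·2!·10!/15! = 1/90090; Racah Σ t=0..2: t=0:+1/322560 t=1:−1/30240 t=2:+1/69120 = -1/64512; ⇒ 3j(2 6 6; 0 2 -2)² = 10/1001, sgn -1
B: Δ = 2!·2!·10!/15! = 1/90090; Racah Σ t=0..1: t=0:+1/161280 t=1:−1/725760 = 1/207360; ⇒ 3j(2 6 6; 1 -4 3)² = 7/286, sgn -1
I_A²/I_B² = (10/1001)/(7/286) = 20/49

20/49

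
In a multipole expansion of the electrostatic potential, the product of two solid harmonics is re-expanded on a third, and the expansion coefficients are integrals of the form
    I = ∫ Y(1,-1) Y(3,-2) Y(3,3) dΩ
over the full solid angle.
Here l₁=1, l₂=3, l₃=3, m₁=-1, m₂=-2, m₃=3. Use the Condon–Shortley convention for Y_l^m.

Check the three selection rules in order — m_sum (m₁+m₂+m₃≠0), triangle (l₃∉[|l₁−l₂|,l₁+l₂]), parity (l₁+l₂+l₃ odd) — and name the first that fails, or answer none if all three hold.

m₁+m₂+m₃ = -1 − 2 + 3 = 0  ✓
triangle: |1−3|=2 ≤ l₃=3 ≤ 1+3=4  ✓
parity: l₁+l₂+l₃ = 7 is odd  ✗

parity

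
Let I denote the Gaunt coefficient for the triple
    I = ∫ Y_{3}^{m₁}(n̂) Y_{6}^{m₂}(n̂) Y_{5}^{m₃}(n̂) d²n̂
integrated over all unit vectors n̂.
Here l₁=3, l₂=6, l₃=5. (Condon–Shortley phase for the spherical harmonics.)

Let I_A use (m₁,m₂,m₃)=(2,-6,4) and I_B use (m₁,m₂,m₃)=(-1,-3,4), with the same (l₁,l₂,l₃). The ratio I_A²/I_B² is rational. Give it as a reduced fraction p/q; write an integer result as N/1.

11/8

l's match ⇒ only the (l;m) 3-j factors differ between A and B.
A: triangle coeff Δ(3,6,5) = 1/675675; Σ_t [0,0]: t=0:+1/967680 = 1/967680; (3j)²=3/91 [(3 6 5; 2 -6 4)], sign=-1
B: triangle coeff Δ(3,6,5) = 1/675675; Σ_t [2,3]: t=2:+1/40320 t=3:−1/241920 = 1/48384; (3j)²=24/1001 [(3 6 5; -1 -3 4)], sign=-1
I_A²/I_B² = (3/91)/(24/1001) = 11/8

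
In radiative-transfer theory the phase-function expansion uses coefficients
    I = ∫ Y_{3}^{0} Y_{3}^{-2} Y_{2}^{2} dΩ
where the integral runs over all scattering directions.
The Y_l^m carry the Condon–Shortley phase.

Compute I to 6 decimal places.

Rules hold: Σm=0, L=8 even, 0≤2≤6.
N = 7·7·5 = 245
Δ = 4!·2!·2!/9! = 1/3780
Racah Σ t=1..3: t=1:−1/24 t=2:+1/4 t=3:−1/24 = 1/6
⇒ 3j(3 3 2; 0 0 0)² = 4/105, sgn +1
Racah Σ t=1..1: t=1:−1/24 = -1/24
⇒ 3j(3 3 2; 0 -2 2)² = 1/21, sgn -1
4πI² = N·(3j₀)²·(3jₘ)² = 4/9
I = -1·√(0.444444/4π) = -0.18806319

-0.188063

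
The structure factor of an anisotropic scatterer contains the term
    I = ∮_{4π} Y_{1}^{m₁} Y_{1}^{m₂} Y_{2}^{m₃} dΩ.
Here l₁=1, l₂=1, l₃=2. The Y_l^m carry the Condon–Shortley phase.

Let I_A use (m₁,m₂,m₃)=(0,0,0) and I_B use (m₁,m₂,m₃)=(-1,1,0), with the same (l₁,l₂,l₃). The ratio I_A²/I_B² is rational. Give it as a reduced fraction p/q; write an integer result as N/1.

4/1

Shared (l₁,l₂,l₃)=(1,1,2): N and (l;000)² cancel in I_A²/I_B².
A: Δ = 0!·2!·2!/5! = 1/30; Racah Σ t=0..0: t=0:+1/1 = 1/1; ⇒ 3j(1 1 2; 0 0 0)² = 2/15, sgn +1
B: Δ = 0!·2!·2!/5! = 1/30; Racah Σ t=0..0: t=0:+1/4 = 1/4; ⇒ 3j(1 1 2; -1 1 0)² = 1/30, sgn +1
I_A²/I_B² = (2/15)/(1/30) = 4/1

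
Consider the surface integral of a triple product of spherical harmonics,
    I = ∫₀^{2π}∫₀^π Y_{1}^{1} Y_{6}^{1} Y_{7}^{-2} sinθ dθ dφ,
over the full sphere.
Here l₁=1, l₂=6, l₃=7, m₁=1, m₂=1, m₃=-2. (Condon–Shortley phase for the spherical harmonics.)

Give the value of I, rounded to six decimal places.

m-sum 0 ✓  L=14 even ✓  5≤7≤7 ✓
Π(2lᵢ+1) = 3×13×15 = 585
triangle coeff Δ(1,6,7) = 1/1365
Σ_t [0,0]: t=0:+1/518400 = 1/518400
(3j)²=7/195 [(1 6 7; 0 0 0)], sign=-1
Σ_t [0,0]: t=0:+1/1209600 = 1/1209600
(3j)²=12/455 [(1 6 7; 1 1 -2)], sign=-1
⇒ 4πI² = 36/65
I = (+1)√(36/65/(4π)) = 0.20993732

0.209937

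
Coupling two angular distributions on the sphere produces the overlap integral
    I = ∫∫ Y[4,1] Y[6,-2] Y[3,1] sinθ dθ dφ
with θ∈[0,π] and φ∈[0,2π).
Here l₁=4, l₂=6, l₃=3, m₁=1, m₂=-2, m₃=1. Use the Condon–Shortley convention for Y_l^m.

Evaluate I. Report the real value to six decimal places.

l₁+l₂+l₃=13 is odd: 3j(l;000)=0 ⇒ I=0

0.000000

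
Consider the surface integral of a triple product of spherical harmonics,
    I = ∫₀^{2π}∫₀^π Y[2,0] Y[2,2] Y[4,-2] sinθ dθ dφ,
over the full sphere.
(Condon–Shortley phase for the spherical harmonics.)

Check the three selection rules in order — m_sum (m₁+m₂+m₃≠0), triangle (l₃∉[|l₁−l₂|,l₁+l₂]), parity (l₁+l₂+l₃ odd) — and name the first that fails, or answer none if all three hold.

none

Σmᵢ = 0  ✓
l₃∈[|l₁−l₂|,l₁+l₂]=[0,4], have l₃=4  ✓
Σlᵢ = 8 ⇒ even  ✓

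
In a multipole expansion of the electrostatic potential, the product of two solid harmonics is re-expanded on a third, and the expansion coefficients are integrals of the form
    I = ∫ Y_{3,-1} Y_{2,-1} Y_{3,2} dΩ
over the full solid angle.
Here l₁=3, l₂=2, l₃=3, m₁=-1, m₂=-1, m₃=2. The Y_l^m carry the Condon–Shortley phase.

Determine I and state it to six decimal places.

0.162868

Rules hold: Σm=0, L=8 even, 1≤3≤5.
N = 7·5·7 = 245
Δ = 2!·4!·2!/9! = 1/3780
Racah Σ t=0..2: t=0:+1/24 t=1:−1/4 t=2:+1/24 = -1/6
⇒ 3j(3 2 3; 0 0 0)² = 4/105, sgn +1
Racah Σ t=0..1: t=0:+1/48 t=1:−1/12 = -1/16
⇒ 3j(3 2 3; -1 -1 2)² = 1/28, sgn +1
4πI² = N·(3j₀)²·(3jₘ)² = 1/3
I = +1·√(0.333333/4π) = 0.16286750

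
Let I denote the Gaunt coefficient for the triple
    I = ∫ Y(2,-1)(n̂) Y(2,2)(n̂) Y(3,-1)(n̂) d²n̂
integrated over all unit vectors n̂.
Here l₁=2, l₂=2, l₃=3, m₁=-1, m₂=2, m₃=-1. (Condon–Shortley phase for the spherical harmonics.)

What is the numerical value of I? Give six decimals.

l₁+l₂+l₃=7 is odd: 3j(l;000)=0 ⇒ I=0

0.000000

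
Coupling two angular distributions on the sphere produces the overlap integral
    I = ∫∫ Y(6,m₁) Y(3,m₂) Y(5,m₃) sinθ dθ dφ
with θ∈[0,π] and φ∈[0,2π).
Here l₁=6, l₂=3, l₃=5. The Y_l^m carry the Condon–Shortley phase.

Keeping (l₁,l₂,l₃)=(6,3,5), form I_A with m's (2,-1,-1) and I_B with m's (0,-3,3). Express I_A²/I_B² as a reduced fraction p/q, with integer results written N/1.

Shared (l₁,l₂,l₃)=(6,3,5): N and (l;000)² cancel in I_A²/I_B².
A: Δ = 4!·8!·2!/15! = 1/675675; Racah Σ t=0..2: t=0:+1/27648 t=1:−1/4320 t=2:+1/11520 = -1/9216; ⇒ 3j(6 3 5; 2 -1 -1)² = 2/143, sgn -1
B: Δ = 4!·8!·2!/15! = 1/675675; Racah Σ t=0..0: t=0:+1/69120 = 1/69120; ⇒ 3j(6 3 5; 0 -3 3)² = 4/429, sgn +1
I_A²/I_B² = (2/143)/(4/429) = 3/2

3/2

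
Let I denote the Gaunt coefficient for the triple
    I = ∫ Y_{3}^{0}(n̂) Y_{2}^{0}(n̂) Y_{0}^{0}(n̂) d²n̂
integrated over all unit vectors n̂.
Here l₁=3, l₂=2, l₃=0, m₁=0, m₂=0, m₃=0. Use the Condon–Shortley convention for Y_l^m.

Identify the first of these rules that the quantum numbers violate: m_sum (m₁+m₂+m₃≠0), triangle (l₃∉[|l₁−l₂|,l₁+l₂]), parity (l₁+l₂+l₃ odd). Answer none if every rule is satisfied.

triangle

azimuthal sum: 0 + 0 + 0 = 0  ✓
1 ≤ 0 ≤ 5 (triangle on l)  ✗
L = 3 + 2 + 0 = 5 (odd)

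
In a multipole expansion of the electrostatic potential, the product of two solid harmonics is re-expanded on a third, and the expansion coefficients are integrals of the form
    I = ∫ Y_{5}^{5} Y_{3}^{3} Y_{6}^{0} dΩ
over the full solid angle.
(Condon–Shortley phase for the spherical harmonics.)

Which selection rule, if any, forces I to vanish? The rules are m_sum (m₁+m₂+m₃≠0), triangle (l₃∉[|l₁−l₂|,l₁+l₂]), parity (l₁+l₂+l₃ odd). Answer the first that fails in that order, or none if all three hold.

m₁+m₂+m₃ = 5 + 3 + 0 = 8  ✗
triangle: |5−3|=2 ≤ l₃=6 ≤ 5+3=8
parity: l₁+l₂+l₃ = 14 is even

m_sum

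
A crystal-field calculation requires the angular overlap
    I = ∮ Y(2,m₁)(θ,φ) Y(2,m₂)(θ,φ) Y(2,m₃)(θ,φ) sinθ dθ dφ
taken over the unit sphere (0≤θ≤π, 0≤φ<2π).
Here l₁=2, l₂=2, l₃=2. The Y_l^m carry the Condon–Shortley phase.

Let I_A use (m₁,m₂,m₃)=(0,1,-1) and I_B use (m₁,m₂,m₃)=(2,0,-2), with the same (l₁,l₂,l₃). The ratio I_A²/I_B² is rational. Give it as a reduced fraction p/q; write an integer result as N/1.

1/4

Same 2,2,2: normalisation and zero-m 3j drop out of the ratio.
A: Δ: 2! 2! 2! / 7! → 1/630; sum: t=1:−1/2 t=2:+1/4 = -1/4; 3j²(2 2 2; 0 1 -1) = Δ·Π!·Σ² = 1/70  (sign +1)
B: Δ: 2! 2! 2! / 7! → 1/630; sum: t=0:+1/8 = 1/8; 3j²(2 2 2; 2 0 -2) = Δ·Π!·Σ² = 2/35  (sign +1)
I_A²/I_B² = (1/70)/(2/35) = 1/4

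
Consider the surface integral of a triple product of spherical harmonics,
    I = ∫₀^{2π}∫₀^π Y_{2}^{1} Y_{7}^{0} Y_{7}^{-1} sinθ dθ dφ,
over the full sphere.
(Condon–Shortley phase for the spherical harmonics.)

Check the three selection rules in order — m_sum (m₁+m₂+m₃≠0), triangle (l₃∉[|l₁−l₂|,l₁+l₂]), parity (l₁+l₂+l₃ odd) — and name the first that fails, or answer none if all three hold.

azimuthal sum: 1 + 0 − 1 = 0  ✓
5 ≤ 7 ≤ 9 (triangle on l)  ✓
L = 2 + 7 + 7 = 16 (even)  ✓

none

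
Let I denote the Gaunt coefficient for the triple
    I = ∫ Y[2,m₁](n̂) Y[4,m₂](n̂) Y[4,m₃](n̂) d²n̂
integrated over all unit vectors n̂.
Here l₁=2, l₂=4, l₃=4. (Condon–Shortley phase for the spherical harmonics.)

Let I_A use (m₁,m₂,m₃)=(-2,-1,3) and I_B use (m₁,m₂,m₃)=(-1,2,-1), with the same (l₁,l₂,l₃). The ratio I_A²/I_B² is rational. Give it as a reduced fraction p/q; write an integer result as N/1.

Same 2,4,4: normalisation and zero-m 3j drop out of the ratio.
A: Δ: 2! 2! 6! / 11! → 1/13860; sum: t=2:+1/480 = 1/480; 3j²(2 4 4; -2 -1 3) = Δ·Π!·Σ² = 3/110  (sign -1)
B: Δ: 2! 2! 6! / 11! → 1/13860; sum: t=1:−1/240 t=2:+1/96 = 1/160; 3j²(2 4 4; -1 2 -1) = Δ·Π!·Σ² = 27/1540  (sign -1)
I_A²/I_B² = (3/110)/(27/1540) = 14/9

14/9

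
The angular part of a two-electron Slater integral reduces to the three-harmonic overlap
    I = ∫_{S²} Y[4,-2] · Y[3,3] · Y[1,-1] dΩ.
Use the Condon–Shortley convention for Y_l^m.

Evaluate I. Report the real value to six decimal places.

m-sum 0 ✓  L=8 even ✓  1≤1≤7 ✓
Π(2lᵢ+1) = 9×7×3 = 189
triangle coeff Δ(4,3,1) = 1/252
Σ_t [3,3]: t=3:−1/36 = -1/36
(3j)²=4/63 [(4 3 1; 0 0 0)], sign=+1
Σ_t [6,6]: t=6:+1/1440 = 1/1440
(3j)²=1/252 [(4 3 1; -2 3 -1)], sign=+1
⇒ 4πI² = 1/21
I = (+1)√(1/21/(4π)) = 0.06155813

0.061558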